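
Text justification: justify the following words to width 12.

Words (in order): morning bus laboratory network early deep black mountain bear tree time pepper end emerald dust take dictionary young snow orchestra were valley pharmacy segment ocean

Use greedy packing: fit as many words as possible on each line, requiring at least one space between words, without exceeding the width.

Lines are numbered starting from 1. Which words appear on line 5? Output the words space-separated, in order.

Answer: black

Derivation:
Line 1: ['morning', 'bus'] (min_width=11, slack=1)
Line 2: ['laboratory'] (min_width=10, slack=2)
Line 3: ['network'] (min_width=7, slack=5)
Line 4: ['early', 'deep'] (min_width=10, slack=2)
Line 5: ['black'] (min_width=5, slack=7)
Line 6: ['mountain'] (min_width=8, slack=4)
Line 7: ['bear', 'tree'] (min_width=9, slack=3)
Line 8: ['time', 'pepper'] (min_width=11, slack=1)
Line 9: ['end', 'emerald'] (min_width=11, slack=1)
Line 10: ['dust', 'take'] (min_width=9, slack=3)
Line 11: ['dictionary'] (min_width=10, slack=2)
Line 12: ['young', 'snow'] (min_width=10, slack=2)
Line 13: ['orchestra'] (min_width=9, slack=3)
Line 14: ['were', 'valley'] (min_width=11, slack=1)
Line 15: ['pharmacy'] (min_width=8, slack=4)
Line 16: ['segment'] (min_width=7, slack=5)
Line 17: ['ocean'] (min_width=5, slack=7)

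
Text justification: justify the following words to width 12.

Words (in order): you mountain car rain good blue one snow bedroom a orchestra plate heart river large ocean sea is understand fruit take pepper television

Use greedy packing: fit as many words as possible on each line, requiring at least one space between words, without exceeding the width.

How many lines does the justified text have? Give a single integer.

Line 1: ['you', 'mountain'] (min_width=12, slack=0)
Line 2: ['car', 'rain'] (min_width=8, slack=4)
Line 3: ['good', 'blue'] (min_width=9, slack=3)
Line 4: ['one', 'snow'] (min_width=8, slack=4)
Line 5: ['bedroom', 'a'] (min_width=9, slack=3)
Line 6: ['orchestra'] (min_width=9, slack=3)
Line 7: ['plate', 'heart'] (min_width=11, slack=1)
Line 8: ['river', 'large'] (min_width=11, slack=1)
Line 9: ['ocean', 'sea', 'is'] (min_width=12, slack=0)
Line 10: ['understand'] (min_width=10, slack=2)
Line 11: ['fruit', 'take'] (min_width=10, slack=2)
Line 12: ['pepper'] (min_width=6, slack=6)
Line 13: ['television'] (min_width=10, slack=2)
Total lines: 13

Answer: 13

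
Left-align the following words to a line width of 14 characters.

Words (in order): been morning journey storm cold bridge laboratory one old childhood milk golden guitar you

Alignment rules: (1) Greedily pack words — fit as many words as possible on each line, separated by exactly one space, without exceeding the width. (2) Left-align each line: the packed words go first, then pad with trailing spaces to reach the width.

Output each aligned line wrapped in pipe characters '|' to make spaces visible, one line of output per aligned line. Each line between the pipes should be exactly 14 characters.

Line 1: ['been', 'morning'] (min_width=12, slack=2)
Line 2: ['journey', 'storm'] (min_width=13, slack=1)
Line 3: ['cold', 'bridge'] (min_width=11, slack=3)
Line 4: ['laboratory', 'one'] (min_width=14, slack=0)
Line 5: ['old', 'childhood'] (min_width=13, slack=1)
Line 6: ['milk', 'golden'] (min_width=11, slack=3)
Line 7: ['guitar', 'you'] (min_width=10, slack=4)

Answer: |been morning  |
|journey storm |
|cold bridge   |
|laboratory one|
|old childhood |
|milk golden   |
|guitar you    |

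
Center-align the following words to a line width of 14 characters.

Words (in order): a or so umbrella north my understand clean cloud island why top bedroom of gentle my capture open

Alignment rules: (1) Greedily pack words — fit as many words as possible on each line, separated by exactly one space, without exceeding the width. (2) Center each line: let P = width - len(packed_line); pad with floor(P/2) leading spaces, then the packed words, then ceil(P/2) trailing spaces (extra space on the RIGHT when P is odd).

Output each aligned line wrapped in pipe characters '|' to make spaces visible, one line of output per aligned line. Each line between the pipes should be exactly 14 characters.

Answer: |   a or so    |
|umbrella north|
|my understand |
| clean cloud  |
|island why top|
|  bedroom of  |
|  gentle my   |
| capture open |

Derivation:
Line 1: ['a', 'or', 'so'] (min_width=7, slack=7)
Line 2: ['umbrella', 'north'] (min_width=14, slack=0)
Line 3: ['my', 'understand'] (min_width=13, slack=1)
Line 4: ['clean', 'cloud'] (min_width=11, slack=3)
Line 5: ['island', 'why', 'top'] (min_width=14, slack=0)
Line 6: ['bedroom', 'of'] (min_width=10, slack=4)
Line 7: ['gentle', 'my'] (min_width=9, slack=5)
Line 8: ['capture', 'open'] (min_width=12, slack=2)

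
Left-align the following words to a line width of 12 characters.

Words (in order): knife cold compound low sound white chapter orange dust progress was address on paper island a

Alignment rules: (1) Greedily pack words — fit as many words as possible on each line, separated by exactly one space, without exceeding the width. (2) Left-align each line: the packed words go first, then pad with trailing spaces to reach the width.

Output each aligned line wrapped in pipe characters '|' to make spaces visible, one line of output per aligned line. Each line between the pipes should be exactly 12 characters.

Answer: |knife cold  |
|compound low|
|sound white |
|chapter     |
|orange dust |
|progress was|
|address on  |
|paper island|
|a           |

Derivation:
Line 1: ['knife', 'cold'] (min_width=10, slack=2)
Line 2: ['compound', 'low'] (min_width=12, slack=0)
Line 3: ['sound', 'white'] (min_width=11, slack=1)
Line 4: ['chapter'] (min_width=7, slack=5)
Line 5: ['orange', 'dust'] (min_width=11, slack=1)
Line 6: ['progress', 'was'] (min_width=12, slack=0)
Line 7: ['address', 'on'] (min_width=10, slack=2)
Line 8: ['paper', 'island'] (min_width=12, slack=0)
Line 9: ['a'] (min_width=1, slack=11)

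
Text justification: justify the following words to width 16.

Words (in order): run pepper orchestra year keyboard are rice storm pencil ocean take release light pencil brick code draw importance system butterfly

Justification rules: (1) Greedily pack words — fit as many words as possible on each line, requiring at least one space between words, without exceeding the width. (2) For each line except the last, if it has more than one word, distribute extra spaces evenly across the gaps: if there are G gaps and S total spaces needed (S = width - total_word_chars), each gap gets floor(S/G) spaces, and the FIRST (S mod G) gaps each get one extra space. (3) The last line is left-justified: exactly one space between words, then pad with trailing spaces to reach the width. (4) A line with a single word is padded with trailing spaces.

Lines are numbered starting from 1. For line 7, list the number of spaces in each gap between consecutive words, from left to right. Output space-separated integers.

Answer: 5

Derivation:
Line 1: ['run', 'pepper'] (min_width=10, slack=6)
Line 2: ['orchestra', 'year'] (min_width=14, slack=2)
Line 3: ['keyboard', 'are'] (min_width=12, slack=4)
Line 4: ['rice', 'storm'] (min_width=10, slack=6)
Line 5: ['pencil', 'ocean'] (min_width=12, slack=4)
Line 6: ['take', 'release'] (min_width=12, slack=4)
Line 7: ['light', 'pencil'] (min_width=12, slack=4)
Line 8: ['brick', 'code', 'draw'] (min_width=15, slack=1)
Line 9: ['importance'] (min_width=10, slack=6)
Line 10: ['system', 'butterfly'] (min_width=16, slack=0)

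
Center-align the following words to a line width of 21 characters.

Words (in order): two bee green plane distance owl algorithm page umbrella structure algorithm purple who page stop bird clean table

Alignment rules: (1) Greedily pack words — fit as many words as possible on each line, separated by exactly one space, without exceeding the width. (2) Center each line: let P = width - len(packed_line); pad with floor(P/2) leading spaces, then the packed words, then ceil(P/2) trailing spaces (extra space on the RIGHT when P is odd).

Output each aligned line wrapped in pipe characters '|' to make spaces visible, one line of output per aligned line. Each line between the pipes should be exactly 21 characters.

Answer: | two bee green plane |
|    distance owl     |
|   algorithm page    |
| umbrella structure  |
|algorithm purple who |
|page stop bird clean |
|        table        |

Derivation:
Line 1: ['two', 'bee', 'green', 'plane'] (min_width=19, slack=2)
Line 2: ['distance', 'owl'] (min_width=12, slack=9)
Line 3: ['algorithm', 'page'] (min_width=14, slack=7)
Line 4: ['umbrella', 'structure'] (min_width=18, slack=3)
Line 5: ['algorithm', 'purple', 'who'] (min_width=20, slack=1)
Line 6: ['page', 'stop', 'bird', 'clean'] (min_width=20, slack=1)
Line 7: ['table'] (min_width=5, slack=16)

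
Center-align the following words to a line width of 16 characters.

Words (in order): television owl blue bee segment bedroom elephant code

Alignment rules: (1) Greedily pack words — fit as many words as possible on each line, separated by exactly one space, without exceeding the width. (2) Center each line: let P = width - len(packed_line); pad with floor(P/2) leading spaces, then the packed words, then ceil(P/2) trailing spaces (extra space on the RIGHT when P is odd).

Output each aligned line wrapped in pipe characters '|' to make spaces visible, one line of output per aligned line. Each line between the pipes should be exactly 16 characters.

Line 1: ['television', 'owl'] (min_width=14, slack=2)
Line 2: ['blue', 'bee', 'segment'] (min_width=16, slack=0)
Line 3: ['bedroom', 'elephant'] (min_width=16, slack=0)
Line 4: ['code'] (min_width=4, slack=12)

Answer: | television owl |
|blue bee segment|
|bedroom elephant|
|      code      |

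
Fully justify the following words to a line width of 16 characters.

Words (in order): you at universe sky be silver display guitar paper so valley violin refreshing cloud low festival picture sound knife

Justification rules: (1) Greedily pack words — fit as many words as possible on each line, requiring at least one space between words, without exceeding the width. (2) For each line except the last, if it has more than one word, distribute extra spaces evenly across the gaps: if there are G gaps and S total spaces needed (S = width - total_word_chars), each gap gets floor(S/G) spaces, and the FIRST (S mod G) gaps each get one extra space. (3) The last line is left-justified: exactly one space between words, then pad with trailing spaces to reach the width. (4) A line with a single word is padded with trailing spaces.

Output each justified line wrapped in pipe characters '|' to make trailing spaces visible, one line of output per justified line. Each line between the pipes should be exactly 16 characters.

Line 1: ['you', 'at', 'universe'] (min_width=15, slack=1)
Line 2: ['sky', 'be', 'silver'] (min_width=13, slack=3)
Line 3: ['display', 'guitar'] (min_width=14, slack=2)
Line 4: ['paper', 'so', 'valley'] (min_width=15, slack=1)
Line 5: ['violin'] (min_width=6, slack=10)
Line 6: ['refreshing', 'cloud'] (min_width=16, slack=0)
Line 7: ['low', 'festival'] (min_width=12, slack=4)
Line 8: ['picture', 'sound'] (min_width=13, slack=3)
Line 9: ['knife'] (min_width=5, slack=11)

Answer: |you  at universe|
|sky   be  silver|
|display   guitar|
|paper  so valley|
|violin          |
|refreshing cloud|
|low     festival|
|picture    sound|
|knife           |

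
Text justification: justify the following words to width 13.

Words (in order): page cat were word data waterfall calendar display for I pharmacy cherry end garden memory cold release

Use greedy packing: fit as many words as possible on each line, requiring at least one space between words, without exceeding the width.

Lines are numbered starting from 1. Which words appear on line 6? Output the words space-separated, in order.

Answer: pharmacy

Derivation:
Line 1: ['page', 'cat', 'were'] (min_width=13, slack=0)
Line 2: ['word', 'data'] (min_width=9, slack=4)
Line 3: ['waterfall'] (min_width=9, slack=4)
Line 4: ['calendar'] (min_width=8, slack=5)
Line 5: ['display', 'for', 'I'] (min_width=13, slack=0)
Line 6: ['pharmacy'] (min_width=8, slack=5)
Line 7: ['cherry', 'end'] (min_width=10, slack=3)
Line 8: ['garden', 'memory'] (min_width=13, slack=0)
Line 9: ['cold', 'release'] (min_width=12, slack=1)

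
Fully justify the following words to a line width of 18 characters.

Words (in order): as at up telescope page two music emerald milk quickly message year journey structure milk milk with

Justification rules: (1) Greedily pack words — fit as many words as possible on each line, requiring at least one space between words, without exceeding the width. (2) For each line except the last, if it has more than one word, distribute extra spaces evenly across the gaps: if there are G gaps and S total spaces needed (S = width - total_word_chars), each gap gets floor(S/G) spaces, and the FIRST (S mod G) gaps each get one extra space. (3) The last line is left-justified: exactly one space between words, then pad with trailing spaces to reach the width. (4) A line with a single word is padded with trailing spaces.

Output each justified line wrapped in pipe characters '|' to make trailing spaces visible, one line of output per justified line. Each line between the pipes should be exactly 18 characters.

Line 1: ['as', 'at', 'up', 'telescope'] (min_width=18, slack=0)
Line 2: ['page', 'two', 'music'] (min_width=14, slack=4)
Line 3: ['emerald', 'milk'] (min_width=12, slack=6)
Line 4: ['quickly', 'message'] (min_width=15, slack=3)
Line 5: ['year', 'journey'] (min_width=12, slack=6)
Line 6: ['structure', 'milk'] (min_width=14, slack=4)
Line 7: ['milk', 'with'] (min_width=9, slack=9)

Answer: |as at up telescope|
|page   two   music|
|emerald       milk|
|quickly    message|
|year       journey|
|structure     milk|
|milk with         |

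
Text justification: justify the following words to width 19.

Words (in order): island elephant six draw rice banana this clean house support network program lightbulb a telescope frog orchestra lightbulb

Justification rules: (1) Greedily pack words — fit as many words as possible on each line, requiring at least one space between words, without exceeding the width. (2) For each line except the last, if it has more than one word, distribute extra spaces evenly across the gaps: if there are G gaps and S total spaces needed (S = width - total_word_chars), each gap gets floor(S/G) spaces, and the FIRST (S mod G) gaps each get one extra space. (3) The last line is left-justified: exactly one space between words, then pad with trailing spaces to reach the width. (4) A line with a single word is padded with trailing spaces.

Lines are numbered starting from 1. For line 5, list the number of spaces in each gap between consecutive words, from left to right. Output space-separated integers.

Line 1: ['island', 'elephant', 'six'] (min_width=19, slack=0)
Line 2: ['draw', 'rice', 'banana'] (min_width=16, slack=3)
Line 3: ['this', 'clean', 'house'] (min_width=16, slack=3)
Line 4: ['support', 'network'] (min_width=15, slack=4)
Line 5: ['program', 'lightbulb', 'a'] (min_width=19, slack=0)
Line 6: ['telescope', 'frog'] (min_width=14, slack=5)
Line 7: ['orchestra', 'lightbulb'] (min_width=19, slack=0)

Answer: 1 1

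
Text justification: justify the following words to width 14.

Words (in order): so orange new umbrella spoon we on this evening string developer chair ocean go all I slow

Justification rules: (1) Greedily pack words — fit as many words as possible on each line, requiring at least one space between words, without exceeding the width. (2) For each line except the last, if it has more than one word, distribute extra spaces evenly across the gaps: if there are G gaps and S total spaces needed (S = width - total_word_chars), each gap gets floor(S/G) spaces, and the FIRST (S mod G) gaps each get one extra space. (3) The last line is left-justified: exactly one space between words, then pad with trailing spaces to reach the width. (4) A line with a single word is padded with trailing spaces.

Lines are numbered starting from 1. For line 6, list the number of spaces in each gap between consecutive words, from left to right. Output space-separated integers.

Line 1: ['so', 'orange', 'new'] (min_width=13, slack=1)
Line 2: ['umbrella', 'spoon'] (min_width=14, slack=0)
Line 3: ['we', 'on', 'this'] (min_width=10, slack=4)
Line 4: ['evening', 'string'] (min_width=14, slack=0)
Line 5: ['developer'] (min_width=9, slack=5)
Line 6: ['chair', 'ocean', 'go'] (min_width=14, slack=0)
Line 7: ['all', 'I', 'slow'] (min_width=10, slack=4)

Answer: 1 1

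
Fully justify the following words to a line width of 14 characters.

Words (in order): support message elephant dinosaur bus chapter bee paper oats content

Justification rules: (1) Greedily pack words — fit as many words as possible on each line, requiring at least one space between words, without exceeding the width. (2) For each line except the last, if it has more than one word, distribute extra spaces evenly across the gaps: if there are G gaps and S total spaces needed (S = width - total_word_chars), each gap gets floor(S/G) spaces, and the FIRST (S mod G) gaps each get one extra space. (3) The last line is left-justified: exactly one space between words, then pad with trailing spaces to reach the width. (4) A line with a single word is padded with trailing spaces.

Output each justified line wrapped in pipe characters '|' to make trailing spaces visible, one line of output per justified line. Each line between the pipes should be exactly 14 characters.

Answer: |support       |
|message       |
|elephant      |
|dinosaur   bus|
|chapter    bee|
|paper     oats|
|content       |

Derivation:
Line 1: ['support'] (min_width=7, slack=7)
Line 2: ['message'] (min_width=7, slack=7)
Line 3: ['elephant'] (min_width=8, slack=6)
Line 4: ['dinosaur', 'bus'] (min_width=12, slack=2)
Line 5: ['chapter', 'bee'] (min_width=11, slack=3)
Line 6: ['paper', 'oats'] (min_width=10, slack=4)
Line 7: ['content'] (min_width=7, slack=7)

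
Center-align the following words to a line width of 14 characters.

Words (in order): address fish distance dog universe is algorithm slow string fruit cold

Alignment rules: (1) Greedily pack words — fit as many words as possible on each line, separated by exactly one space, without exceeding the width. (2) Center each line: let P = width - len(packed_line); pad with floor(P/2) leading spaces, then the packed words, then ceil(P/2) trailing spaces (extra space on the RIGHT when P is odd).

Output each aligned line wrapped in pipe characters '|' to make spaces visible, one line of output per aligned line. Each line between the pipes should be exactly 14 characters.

Line 1: ['address', 'fish'] (min_width=12, slack=2)
Line 2: ['distance', 'dog'] (min_width=12, slack=2)
Line 3: ['universe', 'is'] (min_width=11, slack=3)
Line 4: ['algorithm', 'slow'] (min_width=14, slack=0)
Line 5: ['string', 'fruit'] (min_width=12, slack=2)
Line 6: ['cold'] (min_width=4, slack=10)

Answer: | address fish |
| distance dog |
| universe is  |
|algorithm slow|
| string fruit |
|     cold     |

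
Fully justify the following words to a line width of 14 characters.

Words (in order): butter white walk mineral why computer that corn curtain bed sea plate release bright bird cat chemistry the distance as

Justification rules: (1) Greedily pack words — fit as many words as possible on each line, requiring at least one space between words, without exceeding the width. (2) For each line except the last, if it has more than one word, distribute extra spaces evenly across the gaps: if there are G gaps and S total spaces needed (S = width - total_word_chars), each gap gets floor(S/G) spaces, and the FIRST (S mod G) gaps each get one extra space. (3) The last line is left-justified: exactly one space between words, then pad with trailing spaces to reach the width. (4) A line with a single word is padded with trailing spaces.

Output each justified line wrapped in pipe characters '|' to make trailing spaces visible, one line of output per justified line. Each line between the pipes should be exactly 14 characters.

Answer: |butter   white|
|walk   mineral|
|why   computer|
|that      corn|
|curtain    bed|
|sea      plate|
|release bright|
|bird       cat|
|chemistry  the|
|distance as   |

Derivation:
Line 1: ['butter', 'white'] (min_width=12, slack=2)
Line 2: ['walk', 'mineral'] (min_width=12, slack=2)
Line 3: ['why', 'computer'] (min_width=12, slack=2)
Line 4: ['that', 'corn'] (min_width=9, slack=5)
Line 5: ['curtain', 'bed'] (min_width=11, slack=3)
Line 6: ['sea', 'plate'] (min_width=9, slack=5)
Line 7: ['release', 'bright'] (min_width=14, slack=0)
Line 8: ['bird', 'cat'] (min_width=8, slack=6)
Line 9: ['chemistry', 'the'] (min_width=13, slack=1)
Line 10: ['distance', 'as'] (min_width=11, slack=3)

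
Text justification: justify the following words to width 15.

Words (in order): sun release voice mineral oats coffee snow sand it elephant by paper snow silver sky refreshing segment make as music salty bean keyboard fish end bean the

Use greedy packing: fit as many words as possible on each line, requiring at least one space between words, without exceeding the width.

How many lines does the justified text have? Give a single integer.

Answer: 13

Derivation:
Line 1: ['sun', 'release'] (min_width=11, slack=4)
Line 2: ['voice', 'mineral'] (min_width=13, slack=2)
Line 3: ['oats', 'coffee'] (min_width=11, slack=4)
Line 4: ['snow', 'sand', 'it'] (min_width=12, slack=3)
Line 5: ['elephant', 'by'] (min_width=11, slack=4)
Line 6: ['paper', 'snow'] (min_width=10, slack=5)
Line 7: ['silver', 'sky'] (min_width=10, slack=5)
Line 8: ['refreshing'] (min_width=10, slack=5)
Line 9: ['segment', 'make', 'as'] (min_width=15, slack=0)
Line 10: ['music', 'salty'] (min_width=11, slack=4)
Line 11: ['bean', 'keyboard'] (min_width=13, slack=2)
Line 12: ['fish', 'end', 'bean'] (min_width=13, slack=2)
Line 13: ['the'] (min_width=3, slack=12)
Total lines: 13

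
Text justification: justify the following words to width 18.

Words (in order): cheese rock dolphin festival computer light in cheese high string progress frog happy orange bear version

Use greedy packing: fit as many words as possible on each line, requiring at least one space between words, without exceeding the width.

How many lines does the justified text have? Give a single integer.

Answer: 7

Derivation:
Line 1: ['cheese', 'rock'] (min_width=11, slack=7)
Line 2: ['dolphin', 'festival'] (min_width=16, slack=2)
Line 3: ['computer', 'light', 'in'] (min_width=17, slack=1)
Line 4: ['cheese', 'high', 'string'] (min_width=18, slack=0)
Line 5: ['progress', 'frog'] (min_width=13, slack=5)
Line 6: ['happy', 'orange', 'bear'] (min_width=17, slack=1)
Line 7: ['version'] (min_width=7, slack=11)
Total lines: 7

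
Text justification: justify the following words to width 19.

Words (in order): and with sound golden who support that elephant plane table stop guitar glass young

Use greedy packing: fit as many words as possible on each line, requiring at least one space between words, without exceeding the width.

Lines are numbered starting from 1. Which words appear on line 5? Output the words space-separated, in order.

Line 1: ['and', 'with', 'sound'] (min_width=14, slack=5)
Line 2: ['golden', 'who', 'support'] (min_width=18, slack=1)
Line 3: ['that', 'elephant', 'plane'] (min_width=19, slack=0)
Line 4: ['table', 'stop', 'guitar'] (min_width=17, slack=2)
Line 5: ['glass', 'young'] (min_width=11, slack=8)

Answer: glass young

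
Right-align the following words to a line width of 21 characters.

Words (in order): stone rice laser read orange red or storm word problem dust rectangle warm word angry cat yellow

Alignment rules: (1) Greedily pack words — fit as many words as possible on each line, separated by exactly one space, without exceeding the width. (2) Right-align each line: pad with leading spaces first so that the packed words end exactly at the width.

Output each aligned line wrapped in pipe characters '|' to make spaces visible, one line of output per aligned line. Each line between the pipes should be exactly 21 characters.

Answer: |stone rice laser read|
|  orange red or storm|
|    word problem dust|
|  rectangle warm word|
|     angry cat yellow|

Derivation:
Line 1: ['stone', 'rice', 'laser', 'read'] (min_width=21, slack=0)
Line 2: ['orange', 'red', 'or', 'storm'] (min_width=19, slack=2)
Line 3: ['word', 'problem', 'dust'] (min_width=17, slack=4)
Line 4: ['rectangle', 'warm', 'word'] (min_width=19, slack=2)
Line 5: ['angry', 'cat', 'yellow'] (min_width=16, slack=5)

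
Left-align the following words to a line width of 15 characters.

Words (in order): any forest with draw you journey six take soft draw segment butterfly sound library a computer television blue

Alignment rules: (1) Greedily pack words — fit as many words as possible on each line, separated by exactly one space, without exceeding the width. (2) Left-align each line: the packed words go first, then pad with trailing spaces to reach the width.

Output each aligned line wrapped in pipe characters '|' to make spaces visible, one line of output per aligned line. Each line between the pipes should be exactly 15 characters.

Line 1: ['any', 'forest', 'with'] (min_width=15, slack=0)
Line 2: ['draw', 'you'] (min_width=8, slack=7)
Line 3: ['journey', 'six'] (min_width=11, slack=4)
Line 4: ['take', 'soft', 'draw'] (min_width=14, slack=1)
Line 5: ['segment'] (min_width=7, slack=8)
Line 6: ['butterfly', 'sound'] (min_width=15, slack=0)
Line 7: ['library', 'a'] (min_width=9, slack=6)
Line 8: ['computer'] (min_width=8, slack=7)
Line 9: ['television', 'blue'] (min_width=15, slack=0)

Answer: |any forest with|
|draw you       |
|journey six    |
|take soft draw |
|segment        |
|butterfly sound|
|library a      |
|computer       |
|television blue|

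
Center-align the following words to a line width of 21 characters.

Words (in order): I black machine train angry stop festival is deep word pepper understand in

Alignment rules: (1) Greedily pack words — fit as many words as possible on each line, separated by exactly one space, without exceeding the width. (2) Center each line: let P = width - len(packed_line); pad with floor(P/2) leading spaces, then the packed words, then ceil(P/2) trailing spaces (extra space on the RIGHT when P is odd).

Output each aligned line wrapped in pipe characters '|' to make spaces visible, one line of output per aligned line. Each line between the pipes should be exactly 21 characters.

Answer: |I black machine train|
| angry stop festival |
| is deep word pepper |
|    understand in    |

Derivation:
Line 1: ['I', 'black', 'machine', 'train'] (min_width=21, slack=0)
Line 2: ['angry', 'stop', 'festival'] (min_width=19, slack=2)
Line 3: ['is', 'deep', 'word', 'pepper'] (min_width=19, slack=2)
Line 4: ['understand', 'in'] (min_width=13, slack=8)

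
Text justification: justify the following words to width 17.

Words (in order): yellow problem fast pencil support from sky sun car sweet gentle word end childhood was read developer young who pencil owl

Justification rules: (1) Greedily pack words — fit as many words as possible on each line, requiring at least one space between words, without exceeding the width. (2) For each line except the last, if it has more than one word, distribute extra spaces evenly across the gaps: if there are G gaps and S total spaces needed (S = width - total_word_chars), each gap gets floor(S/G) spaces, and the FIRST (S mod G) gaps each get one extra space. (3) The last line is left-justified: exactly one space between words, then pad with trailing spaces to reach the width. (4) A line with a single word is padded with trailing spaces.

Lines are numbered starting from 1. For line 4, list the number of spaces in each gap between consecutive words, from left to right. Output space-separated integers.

Line 1: ['yellow', 'problem'] (min_width=14, slack=3)
Line 2: ['fast', 'pencil'] (min_width=11, slack=6)
Line 3: ['support', 'from', 'sky'] (min_width=16, slack=1)
Line 4: ['sun', 'car', 'sweet'] (min_width=13, slack=4)
Line 5: ['gentle', 'word', 'end'] (min_width=15, slack=2)
Line 6: ['childhood', 'was'] (min_width=13, slack=4)
Line 7: ['read', 'developer'] (min_width=14, slack=3)
Line 8: ['young', 'who', 'pencil'] (min_width=16, slack=1)
Line 9: ['owl'] (min_width=3, slack=14)

Answer: 3 3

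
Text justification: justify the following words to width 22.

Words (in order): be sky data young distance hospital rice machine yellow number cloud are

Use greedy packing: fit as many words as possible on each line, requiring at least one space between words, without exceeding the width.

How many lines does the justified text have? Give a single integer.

Line 1: ['be', 'sky', 'data', 'young'] (min_width=17, slack=5)
Line 2: ['distance', 'hospital', 'rice'] (min_width=22, slack=0)
Line 3: ['machine', 'yellow', 'number'] (min_width=21, slack=1)
Line 4: ['cloud', 'are'] (min_width=9, slack=13)
Total lines: 4

Answer: 4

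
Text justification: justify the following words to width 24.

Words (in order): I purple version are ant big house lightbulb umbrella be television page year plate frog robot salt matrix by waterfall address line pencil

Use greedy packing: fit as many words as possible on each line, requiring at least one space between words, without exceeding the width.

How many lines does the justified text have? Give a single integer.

Line 1: ['I', 'purple', 'version', 'are', 'ant'] (min_width=24, slack=0)
Line 2: ['big', 'house', 'lightbulb'] (min_width=19, slack=5)
Line 3: ['umbrella', 'be', 'television'] (min_width=22, slack=2)
Line 4: ['page', 'year', 'plate', 'frog'] (min_width=20, slack=4)
Line 5: ['robot', 'salt', 'matrix', 'by'] (min_width=20, slack=4)
Line 6: ['waterfall', 'address', 'line'] (min_width=22, slack=2)
Line 7: ['pencil'] (min_width=6, slack=18)
Total lines: 7

Answer: 7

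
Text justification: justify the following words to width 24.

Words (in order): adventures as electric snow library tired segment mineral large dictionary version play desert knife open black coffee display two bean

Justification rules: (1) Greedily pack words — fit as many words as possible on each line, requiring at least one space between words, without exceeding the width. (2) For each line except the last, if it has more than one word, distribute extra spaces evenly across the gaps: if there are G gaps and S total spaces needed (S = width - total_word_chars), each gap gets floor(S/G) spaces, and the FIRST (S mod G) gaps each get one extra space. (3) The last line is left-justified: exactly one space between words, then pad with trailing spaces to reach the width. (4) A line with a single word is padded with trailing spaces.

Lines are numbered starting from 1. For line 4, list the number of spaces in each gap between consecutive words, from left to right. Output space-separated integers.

Answer: 2 1

Derivation:
Line 1: ['adventures', 'as', 'electric'] (min_width=22, slack=2)
Line 2: ['snow', 'library', 'tired'] (min_width=18, slack=6)
Line 3: ['segment', 'mineral', 'large'] (min_width=21, slack=3)
Line 4: ['dictionary', 'version', 'play'] (min_width=23, slack=1)
Line 5: ['desert', 'knife', 'open', 'black'] (min_width=23, slack=1)
Line 6: ['coffee', 'display', 'two', 'bean'] (min_width=23, slack=1)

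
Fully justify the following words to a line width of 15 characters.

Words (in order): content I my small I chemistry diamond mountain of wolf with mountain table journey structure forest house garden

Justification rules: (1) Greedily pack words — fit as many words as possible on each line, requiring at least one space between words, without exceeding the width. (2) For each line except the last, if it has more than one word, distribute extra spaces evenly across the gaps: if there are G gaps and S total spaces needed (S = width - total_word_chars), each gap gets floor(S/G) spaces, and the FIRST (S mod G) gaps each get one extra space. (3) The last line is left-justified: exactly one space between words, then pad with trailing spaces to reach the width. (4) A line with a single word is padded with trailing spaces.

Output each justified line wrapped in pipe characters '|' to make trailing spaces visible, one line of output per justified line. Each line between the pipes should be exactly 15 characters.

Answer: |content   I  my|
|small         I|
|chemistry      |
|diamond        |
|mountain     of|
|wolf       with|
|mountain  table|
|journey        |
|structure      |
|forest    house|
|garden         |

Derivation:
Line 1: ['content', 'I', 'my'] (min_width=12, slack=3)
Line 2: ['small', 'I'] (min_width=7, slack=8)
Line 3: ['chemistry'] (min_width=9, slack=6)
Line 4: ['diamond'] (min_width=7, slack=8)
Line 5: ['mountain', 'of'] (min_width=11, slack=4)
Line 6: ['wolf', 'with'] (min_width=9, slack=6)
Line 7: ['mountain', 'table'] (min_width=14, slack=1)
Line 8: ['journey'] (min_width=7, slack=8)
Line 9: ['structure'] (min_width=9, slack=6)
Line 10: ['forest', 'house'] (min_width=12, slack=3)
Line 11: ['garden'] (min_width=6, slack=9)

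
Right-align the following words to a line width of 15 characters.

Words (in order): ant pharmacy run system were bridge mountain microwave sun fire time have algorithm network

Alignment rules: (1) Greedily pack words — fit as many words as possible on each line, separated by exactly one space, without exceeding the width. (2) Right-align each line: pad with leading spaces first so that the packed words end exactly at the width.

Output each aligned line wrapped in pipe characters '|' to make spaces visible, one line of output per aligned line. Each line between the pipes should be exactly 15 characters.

Answer: |   ant pharmacy|
|run system were|
|bridge mountain|
|  microwave sun|
| fire time have|
|      algorithm|
|        network|

Derivation:
Line 1: ['ant', 'pharmacy'] (min_width=12, slack=3)
Line 2: ['run', 'system', 'were'] (min_width=15, slack=0)
Line 3: ['bridge', 'mountain'] (min_width=15, slack=0)
Line 4: ['microwave', 'sun'] (min_width=13, slack=2)
Line 5: ['fire', 'time', 'have'] (min_width=14, slack=1)
Line 6: ['algorithm'] (min_width=9, slack=6)
Line 7: ['network'] (min_width=7, slack=8)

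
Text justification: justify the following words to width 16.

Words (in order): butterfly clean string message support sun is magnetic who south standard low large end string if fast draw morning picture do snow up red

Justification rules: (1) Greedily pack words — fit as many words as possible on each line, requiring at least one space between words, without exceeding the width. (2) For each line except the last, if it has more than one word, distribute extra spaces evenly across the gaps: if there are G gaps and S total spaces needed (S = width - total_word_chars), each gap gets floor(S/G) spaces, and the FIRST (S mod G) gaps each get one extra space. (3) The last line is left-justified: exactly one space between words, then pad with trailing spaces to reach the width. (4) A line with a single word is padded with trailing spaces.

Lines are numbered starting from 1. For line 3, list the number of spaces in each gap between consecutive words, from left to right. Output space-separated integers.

Line 1: ['butterfly', 'clean'] (min_width=15, slack=1)
Line 2: ['string', 'message'] (min_width=14, slack=2)
Line 3: ['support', 'sun', 'is'] (min_width=14, slack=2)
Line 4: ['magnetic', 'who'] (min_width=12, slack=4)
Line 5: ['south', 'standard'] (min_width=14, slack=2)
Line 6: ['low', 'large', 'end'] (min_width=13, slack=3)
Line 7: ['string', 'if', 'fast'] (min_width=14, slack=2)
Line 8: ['draw', 'morning'] (min_width=12, slack=4)
Line 9: ['picture', 'do', 'snow'] (min_width=15, slack=1)
Line 10: ['up', 'red'] (min_width=6, slack=10)

Answer: 2 2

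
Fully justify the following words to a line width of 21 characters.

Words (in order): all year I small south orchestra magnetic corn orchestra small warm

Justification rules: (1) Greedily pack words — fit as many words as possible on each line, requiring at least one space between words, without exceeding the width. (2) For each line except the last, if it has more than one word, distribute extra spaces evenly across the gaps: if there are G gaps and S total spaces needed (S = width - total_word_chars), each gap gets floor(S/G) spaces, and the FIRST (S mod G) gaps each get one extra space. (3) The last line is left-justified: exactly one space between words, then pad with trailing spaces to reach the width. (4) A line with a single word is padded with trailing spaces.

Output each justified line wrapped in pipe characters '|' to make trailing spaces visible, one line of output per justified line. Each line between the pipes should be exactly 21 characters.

Line 1: ['all', 'year', 'I', 'small'] (min_width=16, slack=5)
Line 2: ['south', 'orchestra'] (min_width=15, slack=6)
Line 3: ['magnetic', 'corn'] (min_width=13, slack=8)
Line 4: ['orchestra', 'small', 'warm'] (min_width=20, slack=1)

Answer: |all   year   I  small|
|south       orchestra|
|magnetic         corn|
|orchestra small warm |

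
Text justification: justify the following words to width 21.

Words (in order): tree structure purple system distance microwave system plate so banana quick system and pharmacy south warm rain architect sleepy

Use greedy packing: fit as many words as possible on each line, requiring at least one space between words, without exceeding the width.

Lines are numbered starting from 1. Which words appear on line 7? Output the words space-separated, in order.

Line 1: ['tree', 'structure', 'purple'] (min_width=21, slack=0)
Line 2: ['system', 'distance'] (min_width=15, slack=6)
Line 3: ['microwave', 'system'] (min_width=16, slack=5)
Line 4: ['plate', 'so', 'banana', 'quick'] (min_width=21, slack=0)
Line 5: ['system', 'and', 'pharmacy'] (min_width=19, slack=2)
Line 6: ['south', 'warm', 'rain'] (min_width=15, slack=6)
Line 7: ['architect', 'sleepy'] (min_width=16, slack=5)

Answer: architect sleepy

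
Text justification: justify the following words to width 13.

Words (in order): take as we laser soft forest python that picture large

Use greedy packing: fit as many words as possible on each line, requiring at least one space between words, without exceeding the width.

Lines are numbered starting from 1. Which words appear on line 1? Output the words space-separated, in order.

Line 1: ['take', 'as', 'we'] (min_width=10, slack=3)
Line 2: ['laser', 'soft'] (min_width=10, slack=3)
Line 3: ['forest', 'python'] (min_width=13, slack=0)
Line 4: ['that', 'picture'] (min_width=12, slack=1)
Line 5: ['large'] (min_width=5, slack=8)

Answer: take as we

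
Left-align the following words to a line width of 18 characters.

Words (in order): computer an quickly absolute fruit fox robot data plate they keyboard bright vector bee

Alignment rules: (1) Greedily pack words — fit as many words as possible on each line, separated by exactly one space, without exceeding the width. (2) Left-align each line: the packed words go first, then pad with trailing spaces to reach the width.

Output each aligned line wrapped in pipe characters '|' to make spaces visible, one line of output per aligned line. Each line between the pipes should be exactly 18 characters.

Answer: |computer an       |
|quickly absolute  |
|fruit fox robot   |
|data plate they   |
|keyboard bright   |
|vector bee        |

Derivation:
Line 1: ['computer', 'an'] (min_width=11, slack=7)
Line 2: ['quickly', 'absolute'] (min_width=16, slack=2)
Line 3: ['fruit', 'fox', 'robot'] (min_width=15, slack=3)
Line 4: ['data', 'plate', 'they'] (min_width=15, slack=3)
Line 5: ['keyboard', 'bright'] (min_width=15, slack=3)
Line 6: ['vector', 'bee'] (min_width=10, slack=8)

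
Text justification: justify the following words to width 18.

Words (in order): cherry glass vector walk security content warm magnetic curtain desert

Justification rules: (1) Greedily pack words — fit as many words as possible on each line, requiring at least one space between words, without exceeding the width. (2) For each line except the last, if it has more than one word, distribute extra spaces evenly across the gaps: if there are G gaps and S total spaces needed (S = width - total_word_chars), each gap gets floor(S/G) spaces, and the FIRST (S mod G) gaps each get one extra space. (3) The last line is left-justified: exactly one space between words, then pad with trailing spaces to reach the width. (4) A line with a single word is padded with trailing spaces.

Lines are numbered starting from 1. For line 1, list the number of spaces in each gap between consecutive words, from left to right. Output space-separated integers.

Line 1: ['cherry', 'glass'] (min_width=12, slack=6)
Line 2: ['vector', 'walk'] (min_width=11, slack=7)
Line 3: ['security', 'content'] (min_width=16, slack=2)
Line 4: ['warm', 'magnetic'] (min_width=13, slack=5)
Line 5: ['curtain', 'desert'] (min_width=14, slack=4)

Answer: 7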